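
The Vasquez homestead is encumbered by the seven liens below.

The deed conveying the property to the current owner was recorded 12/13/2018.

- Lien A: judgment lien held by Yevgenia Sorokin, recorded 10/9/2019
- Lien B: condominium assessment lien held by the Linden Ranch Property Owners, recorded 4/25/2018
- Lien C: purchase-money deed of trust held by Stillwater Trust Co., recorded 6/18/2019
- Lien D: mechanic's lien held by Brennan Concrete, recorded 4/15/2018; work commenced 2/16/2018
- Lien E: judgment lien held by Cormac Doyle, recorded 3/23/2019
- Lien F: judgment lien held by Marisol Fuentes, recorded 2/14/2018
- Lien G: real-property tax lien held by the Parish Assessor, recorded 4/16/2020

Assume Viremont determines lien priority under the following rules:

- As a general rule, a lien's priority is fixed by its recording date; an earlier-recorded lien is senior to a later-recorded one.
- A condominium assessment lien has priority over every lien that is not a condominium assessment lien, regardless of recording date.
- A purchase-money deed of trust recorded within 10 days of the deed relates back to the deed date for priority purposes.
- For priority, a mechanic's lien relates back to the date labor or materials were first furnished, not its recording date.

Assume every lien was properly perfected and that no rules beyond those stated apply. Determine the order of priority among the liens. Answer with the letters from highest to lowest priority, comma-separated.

B, F, D, E, C, A, G

Effective dates: C was recorded 187 days after the deed, outside the 10-day window, so it keeps its recording date; D relates back to 2/16/2018 (work commenced).
As a condominium assessment lien, B is senior to every other lien.
Remaining liens by effective date: F (2/14/2018), D (2/16/2018), E (3/23/2019), C (6/18/2019), A (10/9/2019), G (4/16/2020).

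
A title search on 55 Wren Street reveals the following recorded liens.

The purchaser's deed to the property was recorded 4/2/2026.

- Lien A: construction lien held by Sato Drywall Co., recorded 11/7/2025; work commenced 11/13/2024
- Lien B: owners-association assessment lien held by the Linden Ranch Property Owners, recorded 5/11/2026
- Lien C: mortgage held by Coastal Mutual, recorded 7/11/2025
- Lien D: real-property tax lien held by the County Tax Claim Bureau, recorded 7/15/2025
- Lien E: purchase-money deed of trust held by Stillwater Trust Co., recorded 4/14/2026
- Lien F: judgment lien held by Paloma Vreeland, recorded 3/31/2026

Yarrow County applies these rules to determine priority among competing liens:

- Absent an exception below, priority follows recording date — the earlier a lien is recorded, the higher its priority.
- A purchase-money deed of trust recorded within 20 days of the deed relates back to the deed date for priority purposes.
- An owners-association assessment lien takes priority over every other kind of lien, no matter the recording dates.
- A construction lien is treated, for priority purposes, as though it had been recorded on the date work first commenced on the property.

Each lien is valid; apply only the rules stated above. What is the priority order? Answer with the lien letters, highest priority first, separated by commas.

B, A, C, D, F, E

Adjusting effective dates: A relates back to 11/13/2024 (work commenced); E's effective date is the deed date, 4/2/2026.
B, as an owners-association assessment lien, has superpriority and ranks first.
Among the remaining liens, by effective date: A (11/13/2024), C (7/11/2025), D (7/15/2025), F (3/31/2026), E (4/2/2026).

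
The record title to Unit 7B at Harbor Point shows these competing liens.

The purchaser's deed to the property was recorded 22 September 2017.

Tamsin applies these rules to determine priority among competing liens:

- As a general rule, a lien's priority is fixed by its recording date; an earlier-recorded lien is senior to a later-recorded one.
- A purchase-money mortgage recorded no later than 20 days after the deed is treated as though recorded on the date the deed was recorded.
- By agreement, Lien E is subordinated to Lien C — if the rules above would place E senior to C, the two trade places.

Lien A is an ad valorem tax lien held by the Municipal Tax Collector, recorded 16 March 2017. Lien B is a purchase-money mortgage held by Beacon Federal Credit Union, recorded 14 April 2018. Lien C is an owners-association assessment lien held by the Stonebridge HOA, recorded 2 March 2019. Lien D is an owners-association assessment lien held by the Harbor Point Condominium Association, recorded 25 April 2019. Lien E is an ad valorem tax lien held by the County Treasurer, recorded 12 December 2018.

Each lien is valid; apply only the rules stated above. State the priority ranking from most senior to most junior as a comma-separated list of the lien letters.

A, B, C, E, D

First, effective dates: B missed the 20-day window (204 days after the deed), so its recording date stands.
By effective date: A (16 March 2017), B (14 April 2018), E (12 December 2018), C (2 March 2019), D (25 April 2019).
Because E would otherwise rank above C, the subordination swaps them.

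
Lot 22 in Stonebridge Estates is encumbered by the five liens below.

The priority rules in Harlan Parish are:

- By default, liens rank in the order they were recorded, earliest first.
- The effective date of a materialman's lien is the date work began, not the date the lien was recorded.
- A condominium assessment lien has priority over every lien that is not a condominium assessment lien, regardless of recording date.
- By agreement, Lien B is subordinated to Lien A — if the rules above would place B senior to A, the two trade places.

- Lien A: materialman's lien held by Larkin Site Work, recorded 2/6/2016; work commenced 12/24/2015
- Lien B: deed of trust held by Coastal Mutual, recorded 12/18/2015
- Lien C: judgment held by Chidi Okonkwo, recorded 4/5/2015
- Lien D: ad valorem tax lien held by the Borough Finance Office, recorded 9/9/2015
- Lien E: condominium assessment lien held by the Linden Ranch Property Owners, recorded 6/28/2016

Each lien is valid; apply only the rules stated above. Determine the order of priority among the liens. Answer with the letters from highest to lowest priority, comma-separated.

E, C, D, A, B

Effective dates: A's effective date is 12/24/2015, when work began.
As a condominium assessment lien, E is senior to every other lien.
Among the remaining liens, by effective date: C (4/5/2015), D (9/9/2015), B (12/18/2015), A (12/24/2015).
Because B would otherwise rank above A, the subordination swaps them.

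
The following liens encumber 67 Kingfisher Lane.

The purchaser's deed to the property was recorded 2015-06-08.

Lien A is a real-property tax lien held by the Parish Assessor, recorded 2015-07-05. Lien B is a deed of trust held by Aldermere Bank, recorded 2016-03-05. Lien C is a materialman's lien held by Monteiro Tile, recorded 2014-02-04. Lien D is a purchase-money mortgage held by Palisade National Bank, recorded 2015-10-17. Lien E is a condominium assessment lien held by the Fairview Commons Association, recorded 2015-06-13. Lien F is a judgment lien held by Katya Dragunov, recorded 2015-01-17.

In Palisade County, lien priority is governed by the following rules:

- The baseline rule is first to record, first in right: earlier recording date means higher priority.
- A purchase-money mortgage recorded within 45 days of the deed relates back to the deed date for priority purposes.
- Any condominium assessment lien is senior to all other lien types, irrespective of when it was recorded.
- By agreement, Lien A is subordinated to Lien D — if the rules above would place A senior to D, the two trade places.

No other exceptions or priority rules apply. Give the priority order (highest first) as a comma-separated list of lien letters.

First, effective dates: D was recorded 131 days after the deed — beyond 45 days — so no relation-back applies.
As a condominium assessment lien, E is senior to every other lien.
Ordering the rest by effective date: C (2014-02-04), F (2015-01-17), A (2015-07-05), D (2015-10-17), B (2016-03-05).
Because A would otherwise rank above D, the subordination swaps them.

E, C, F, D, A, B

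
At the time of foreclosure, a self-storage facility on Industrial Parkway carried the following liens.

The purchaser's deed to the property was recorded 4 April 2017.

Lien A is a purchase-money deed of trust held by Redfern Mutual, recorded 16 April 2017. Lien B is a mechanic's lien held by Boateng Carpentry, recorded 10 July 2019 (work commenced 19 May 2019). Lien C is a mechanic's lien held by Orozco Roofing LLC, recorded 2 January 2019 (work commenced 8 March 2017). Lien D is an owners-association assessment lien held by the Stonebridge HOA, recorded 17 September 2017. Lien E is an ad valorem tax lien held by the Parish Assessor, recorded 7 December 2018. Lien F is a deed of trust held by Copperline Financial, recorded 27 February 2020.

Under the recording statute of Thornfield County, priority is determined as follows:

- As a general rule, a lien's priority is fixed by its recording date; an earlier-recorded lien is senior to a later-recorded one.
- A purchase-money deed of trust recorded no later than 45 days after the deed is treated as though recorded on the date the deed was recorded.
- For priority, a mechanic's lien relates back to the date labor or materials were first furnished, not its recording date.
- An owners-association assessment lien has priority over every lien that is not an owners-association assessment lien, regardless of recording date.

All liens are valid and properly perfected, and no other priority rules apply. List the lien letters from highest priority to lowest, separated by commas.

D, C, A, E, B, F

First, effective dates: A's effective date is the deed date, 4 April 2017; B's effective date is 19 May 2019, when work began; C's effective date is 8 March 2017, when work began.
D, as an owners-association assessment lien, has superpriority and ranks first.
The other liens, earliest effective date first: C (8 March 2017), A (4 April 2017), E (7 December 2018), B (19 May 2019), F (27 February 2020).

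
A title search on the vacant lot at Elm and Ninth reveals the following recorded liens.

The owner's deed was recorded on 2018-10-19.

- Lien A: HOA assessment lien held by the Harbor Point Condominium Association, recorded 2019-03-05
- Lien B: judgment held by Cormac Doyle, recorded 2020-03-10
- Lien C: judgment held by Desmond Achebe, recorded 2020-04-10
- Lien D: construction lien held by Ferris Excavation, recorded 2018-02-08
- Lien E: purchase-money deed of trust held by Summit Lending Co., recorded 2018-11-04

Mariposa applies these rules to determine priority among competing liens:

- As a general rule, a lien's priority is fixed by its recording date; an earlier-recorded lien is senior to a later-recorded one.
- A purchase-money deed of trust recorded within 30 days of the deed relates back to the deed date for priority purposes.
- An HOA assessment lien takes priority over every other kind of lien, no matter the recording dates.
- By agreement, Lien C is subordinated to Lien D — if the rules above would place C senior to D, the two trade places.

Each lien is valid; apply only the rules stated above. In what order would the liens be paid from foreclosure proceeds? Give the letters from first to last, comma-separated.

A, D, E, B, C

Effective dates after the stated exceptions: E relates back to the deed date 2018-10-19.
A is an HOA assessment lien, so it outranks all other liens regardless of date.
Remaining liens by effective date: D (2018-02-08), E (2018-10-19), B (2020-03-10), C (2020-04-10).
C already ranks below D; the subordination has no effect.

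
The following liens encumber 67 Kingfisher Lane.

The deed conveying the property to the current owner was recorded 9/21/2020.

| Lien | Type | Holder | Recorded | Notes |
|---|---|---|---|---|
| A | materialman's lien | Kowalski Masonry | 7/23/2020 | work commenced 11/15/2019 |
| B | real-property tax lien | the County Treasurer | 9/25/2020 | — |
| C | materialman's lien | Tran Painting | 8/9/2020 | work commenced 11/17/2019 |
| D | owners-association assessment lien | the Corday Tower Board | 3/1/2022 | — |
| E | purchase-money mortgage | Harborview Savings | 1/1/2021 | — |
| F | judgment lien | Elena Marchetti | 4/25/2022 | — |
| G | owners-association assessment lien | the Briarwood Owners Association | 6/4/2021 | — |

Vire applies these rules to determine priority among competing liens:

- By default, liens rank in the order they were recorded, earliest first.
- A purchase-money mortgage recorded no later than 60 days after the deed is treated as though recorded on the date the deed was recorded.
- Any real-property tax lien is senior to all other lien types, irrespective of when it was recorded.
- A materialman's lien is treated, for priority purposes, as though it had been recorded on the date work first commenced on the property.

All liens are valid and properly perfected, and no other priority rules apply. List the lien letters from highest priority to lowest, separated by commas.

Adjusting effective dates: A is treated as recorded 11/15/2019, the work-commencement date; C is treated as recorded 11/17/2019, the work-commencement date; E was recorded 102 days after the deed, outside the 60-day window, so it keeps its recording date.
As a real-property tax lien, B is senior to every other lien.
Remaining liens by effective date: A (11/15/2019), C (11/17/2019), E (1/1/2021), G (6/4/2021), D (3/1/2022), F (4/25/2022).

B, A, C, E, G, D, F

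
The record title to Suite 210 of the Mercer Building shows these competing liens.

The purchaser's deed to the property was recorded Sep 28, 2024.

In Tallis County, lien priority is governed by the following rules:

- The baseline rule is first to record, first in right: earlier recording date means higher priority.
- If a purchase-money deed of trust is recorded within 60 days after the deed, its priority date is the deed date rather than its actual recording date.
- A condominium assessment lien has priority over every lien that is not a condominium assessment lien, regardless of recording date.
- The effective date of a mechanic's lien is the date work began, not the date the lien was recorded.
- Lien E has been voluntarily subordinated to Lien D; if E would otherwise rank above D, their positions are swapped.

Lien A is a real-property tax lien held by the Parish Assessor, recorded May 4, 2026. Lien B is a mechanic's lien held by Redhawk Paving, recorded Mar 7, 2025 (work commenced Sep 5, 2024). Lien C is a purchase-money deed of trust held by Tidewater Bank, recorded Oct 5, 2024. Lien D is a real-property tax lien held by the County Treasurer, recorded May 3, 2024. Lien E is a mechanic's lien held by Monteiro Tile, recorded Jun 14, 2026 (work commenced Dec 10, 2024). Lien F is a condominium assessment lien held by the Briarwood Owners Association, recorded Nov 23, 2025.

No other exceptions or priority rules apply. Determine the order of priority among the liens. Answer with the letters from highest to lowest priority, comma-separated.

F, D, B, C, E, A

Adjusting effective dates: B is treated as recorded Sep 5, 2024, the work-commencement date; C's effective date is the deed date, Sep 28, 2024; E relates back to Dec 10, 2024 (work commenced).
F is a condominium assessment lien, so it outranks all other liens regardless of date.
Among the remaining liens, by effective date: D (May 3, 2024), B (Sep 5, 2024), C (Sep 28, 2024), E (Dec 10, 2024), A (May 4, 2026).
E is already junior to D, so the subordination agreement changes nothing.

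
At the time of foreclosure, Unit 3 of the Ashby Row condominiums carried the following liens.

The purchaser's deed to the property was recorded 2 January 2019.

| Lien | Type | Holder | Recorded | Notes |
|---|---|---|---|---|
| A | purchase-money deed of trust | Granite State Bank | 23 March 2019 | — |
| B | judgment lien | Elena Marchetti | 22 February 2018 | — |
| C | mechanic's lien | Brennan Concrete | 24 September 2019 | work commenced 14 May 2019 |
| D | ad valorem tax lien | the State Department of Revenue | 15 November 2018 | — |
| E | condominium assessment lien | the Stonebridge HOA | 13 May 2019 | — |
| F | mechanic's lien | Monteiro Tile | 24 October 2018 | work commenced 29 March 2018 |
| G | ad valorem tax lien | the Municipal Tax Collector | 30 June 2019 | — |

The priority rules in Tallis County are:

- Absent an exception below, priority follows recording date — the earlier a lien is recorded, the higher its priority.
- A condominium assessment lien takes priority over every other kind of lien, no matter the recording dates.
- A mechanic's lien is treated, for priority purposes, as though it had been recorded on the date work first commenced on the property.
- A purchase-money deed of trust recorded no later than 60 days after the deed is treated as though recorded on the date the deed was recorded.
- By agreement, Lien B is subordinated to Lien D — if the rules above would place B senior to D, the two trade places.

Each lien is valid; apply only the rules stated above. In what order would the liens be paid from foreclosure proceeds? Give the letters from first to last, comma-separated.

Effective dates after the stated exceptions: A was recorded 80 days after the deed, outside the 60-day window, so it keeps its recording date; C is treated as recorded 14 May 2019, the work-commencement date; F relates back to 29 March 2018 (work commenced).
E is a condominium assessment lien and takes priority over every other lien.
Among the remaining liens, by effective date: B (22 February 2018), F (29 March 2018), D (15 November 2018), A (23 March 2019), C (14 May 2019), G (30 June 2019).
B is senior to D before the subordination, so the two trade places.

E, D, F, B, A, C, G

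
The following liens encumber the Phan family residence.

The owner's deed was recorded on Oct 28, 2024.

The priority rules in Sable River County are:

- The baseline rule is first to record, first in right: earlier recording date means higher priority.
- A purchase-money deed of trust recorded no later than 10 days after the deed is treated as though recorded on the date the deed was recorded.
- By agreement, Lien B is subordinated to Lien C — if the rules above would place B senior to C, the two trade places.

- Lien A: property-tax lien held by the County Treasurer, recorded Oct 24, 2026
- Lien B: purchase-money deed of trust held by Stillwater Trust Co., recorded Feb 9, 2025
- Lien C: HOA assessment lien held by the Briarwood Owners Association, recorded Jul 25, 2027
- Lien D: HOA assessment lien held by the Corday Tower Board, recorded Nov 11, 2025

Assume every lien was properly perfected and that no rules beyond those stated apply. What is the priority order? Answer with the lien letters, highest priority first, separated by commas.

C, D, A, B

First, effective dates: B was recorded 104 days after the deed, outside the 10-day window, so it keeps its recording date.
Sorted by effective date: B (Feb 9, 2025), D (Nov 11, 2025), A (Oct 24, 2026), C (Jul 25, 2027).
Because B would otherwise rank above C, the subordination swaps them.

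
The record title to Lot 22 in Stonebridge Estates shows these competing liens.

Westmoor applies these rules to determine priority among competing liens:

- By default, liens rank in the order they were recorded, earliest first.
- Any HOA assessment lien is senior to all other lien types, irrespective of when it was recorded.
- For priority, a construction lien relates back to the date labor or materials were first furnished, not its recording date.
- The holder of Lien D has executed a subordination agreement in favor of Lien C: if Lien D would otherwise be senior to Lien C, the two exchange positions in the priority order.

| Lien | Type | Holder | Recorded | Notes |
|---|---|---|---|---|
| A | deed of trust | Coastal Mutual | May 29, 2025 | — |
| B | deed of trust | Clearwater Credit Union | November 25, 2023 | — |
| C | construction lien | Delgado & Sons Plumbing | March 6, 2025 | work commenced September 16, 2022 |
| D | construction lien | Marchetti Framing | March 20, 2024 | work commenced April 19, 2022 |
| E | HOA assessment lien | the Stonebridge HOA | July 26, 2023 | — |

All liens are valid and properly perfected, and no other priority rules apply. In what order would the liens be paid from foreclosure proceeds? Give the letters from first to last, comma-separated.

Effective dates after the stated exceptions: C's effective date is September 16, 2022, when work began; D's effective date is April 19, 2022, when work began.
E is an HOA assessment lien and takes priority over every other lien.
The other liens, earliest effective date first: D (April 19, 2022), C (September 16, 2022), B (November 25, 2023), A (May 29, 2025).
Because D would otherwise rank above C, the subordination swaps them.

E, C, D, B, A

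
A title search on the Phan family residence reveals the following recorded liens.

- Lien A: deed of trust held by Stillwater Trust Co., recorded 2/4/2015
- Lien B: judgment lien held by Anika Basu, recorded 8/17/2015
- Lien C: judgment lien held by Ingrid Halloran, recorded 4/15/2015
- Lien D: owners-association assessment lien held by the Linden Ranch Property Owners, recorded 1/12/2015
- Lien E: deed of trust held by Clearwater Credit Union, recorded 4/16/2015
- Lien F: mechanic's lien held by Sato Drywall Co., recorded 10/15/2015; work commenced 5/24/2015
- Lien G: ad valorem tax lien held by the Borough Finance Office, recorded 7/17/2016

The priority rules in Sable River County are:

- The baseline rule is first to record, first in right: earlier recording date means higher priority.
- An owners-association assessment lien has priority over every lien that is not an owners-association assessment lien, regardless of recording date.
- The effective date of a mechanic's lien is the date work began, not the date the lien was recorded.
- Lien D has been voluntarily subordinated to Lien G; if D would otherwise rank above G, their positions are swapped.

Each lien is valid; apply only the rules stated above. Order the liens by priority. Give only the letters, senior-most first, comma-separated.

First, effective dates: F relates back to 5/24/2015 (work commenced).
D, as an owners-association assessment lien, has superpriority and ranks first.
The other liens, earliest effective date first: A (2/4/2015), C (4/15/2015), E (4/16/2015), F (5/24/2015), B (8/17/2015), G (7/17/2016).
D would otherwise be senior to G, so under the subordination agreement D and G exchange positions.

G, A, C, E, F, B, D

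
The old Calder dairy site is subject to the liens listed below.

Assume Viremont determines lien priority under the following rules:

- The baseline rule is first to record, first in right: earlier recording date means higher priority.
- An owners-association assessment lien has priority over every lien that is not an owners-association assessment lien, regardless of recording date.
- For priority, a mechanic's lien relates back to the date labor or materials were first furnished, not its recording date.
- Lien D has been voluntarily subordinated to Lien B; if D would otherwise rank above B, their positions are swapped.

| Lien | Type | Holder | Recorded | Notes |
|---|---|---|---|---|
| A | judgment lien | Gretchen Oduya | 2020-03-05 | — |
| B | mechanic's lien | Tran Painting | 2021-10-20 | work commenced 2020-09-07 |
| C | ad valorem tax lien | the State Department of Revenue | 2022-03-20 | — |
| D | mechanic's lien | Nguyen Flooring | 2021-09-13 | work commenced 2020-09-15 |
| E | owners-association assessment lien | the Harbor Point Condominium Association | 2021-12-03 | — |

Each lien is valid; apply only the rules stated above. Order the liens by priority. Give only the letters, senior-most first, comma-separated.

E, A, B, D, C

Effective dates: B relates back to 2020-09-07 (work commenced); D is treated as recorded 2020-09-15, the work-commencement date.
E is an owners-association assessment lien, so it outranks all other liens regardless of date.
Among the remaining liens, by effective date: A (2020-03-05), B (2020-09-07), D (2020-09-15), C (2022-03-20).
D is already junior to B, so the subordination agreement changes nothing.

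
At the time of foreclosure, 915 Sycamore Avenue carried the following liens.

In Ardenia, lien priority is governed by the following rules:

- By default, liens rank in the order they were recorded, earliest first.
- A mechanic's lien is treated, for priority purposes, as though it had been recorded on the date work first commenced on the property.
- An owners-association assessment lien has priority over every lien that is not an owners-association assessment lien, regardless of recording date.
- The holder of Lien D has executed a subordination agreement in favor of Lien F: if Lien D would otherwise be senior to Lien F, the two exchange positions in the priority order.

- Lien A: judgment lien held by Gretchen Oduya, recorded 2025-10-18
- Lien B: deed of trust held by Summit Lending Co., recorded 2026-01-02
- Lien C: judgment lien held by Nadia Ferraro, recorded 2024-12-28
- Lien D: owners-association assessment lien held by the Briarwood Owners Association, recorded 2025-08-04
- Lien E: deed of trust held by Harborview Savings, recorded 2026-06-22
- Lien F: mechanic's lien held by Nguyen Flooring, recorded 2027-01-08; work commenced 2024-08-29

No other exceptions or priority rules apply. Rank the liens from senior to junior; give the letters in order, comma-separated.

Effective dates: F's effective date is 2024-08-29, when work began.
As an owners-association assessment lien, D is senior to every other lien.
Ordering the rest by effective date: F (2024-08-29), C (2024-12-28), A (2025-10-18), B (2026-01-02), E (2026-06-22).
D is senior to F before the subordination, so the two trade places.

F, D, C, A, B, E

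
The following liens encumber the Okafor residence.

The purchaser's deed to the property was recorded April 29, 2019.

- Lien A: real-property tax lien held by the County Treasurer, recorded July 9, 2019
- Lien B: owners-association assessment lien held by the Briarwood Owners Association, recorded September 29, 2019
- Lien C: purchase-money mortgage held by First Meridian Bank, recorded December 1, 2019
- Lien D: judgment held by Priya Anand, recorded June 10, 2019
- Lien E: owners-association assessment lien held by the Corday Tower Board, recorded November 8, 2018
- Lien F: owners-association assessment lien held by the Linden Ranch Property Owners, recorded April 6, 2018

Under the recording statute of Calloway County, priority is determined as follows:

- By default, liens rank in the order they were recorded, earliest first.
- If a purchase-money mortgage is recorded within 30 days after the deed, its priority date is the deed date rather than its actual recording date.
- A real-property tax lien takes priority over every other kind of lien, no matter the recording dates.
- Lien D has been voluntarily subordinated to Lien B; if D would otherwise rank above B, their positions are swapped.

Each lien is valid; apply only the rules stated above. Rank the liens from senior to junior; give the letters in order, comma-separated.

A, F, E, B, D, C

First, effective dates: C was recorded 216 days after the deed, outside the 30-day window, so it keeps its recording date.
A, as a real-property tax lien, has superpriority and ranks first.
The other liens, earliest effective date first: F (April 6, 2018), E (November 8, 2018), D (June 10, 2019), B (September 29, 2019), C (December 1, 2019).
D is senior to B before the subordination, so the two trade places.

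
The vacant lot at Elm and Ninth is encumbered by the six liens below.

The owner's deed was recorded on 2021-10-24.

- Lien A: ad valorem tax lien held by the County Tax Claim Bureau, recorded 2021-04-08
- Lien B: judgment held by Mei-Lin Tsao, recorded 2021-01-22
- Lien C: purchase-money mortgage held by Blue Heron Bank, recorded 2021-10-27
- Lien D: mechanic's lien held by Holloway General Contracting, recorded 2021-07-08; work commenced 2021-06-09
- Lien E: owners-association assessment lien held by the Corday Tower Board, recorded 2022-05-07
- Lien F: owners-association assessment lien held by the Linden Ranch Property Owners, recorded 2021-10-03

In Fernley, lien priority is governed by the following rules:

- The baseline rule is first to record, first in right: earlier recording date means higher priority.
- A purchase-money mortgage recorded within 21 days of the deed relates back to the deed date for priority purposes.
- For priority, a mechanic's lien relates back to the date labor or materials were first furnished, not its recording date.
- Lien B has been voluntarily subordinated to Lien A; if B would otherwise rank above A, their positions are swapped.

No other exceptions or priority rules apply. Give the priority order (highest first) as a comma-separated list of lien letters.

First, effective dates: C relates back to the deed date 2021-10-24; D's effective date is 2021-06-09, when work began.
Ordering by effective date: B (2021-01-22), A (2021-04-08), D (2021-06-09), F (2021-10-03), C (2021-10-24), E (2022-05-07).
B is senior to A before the subordination, so the two trade places.

A, B, D, F, C, E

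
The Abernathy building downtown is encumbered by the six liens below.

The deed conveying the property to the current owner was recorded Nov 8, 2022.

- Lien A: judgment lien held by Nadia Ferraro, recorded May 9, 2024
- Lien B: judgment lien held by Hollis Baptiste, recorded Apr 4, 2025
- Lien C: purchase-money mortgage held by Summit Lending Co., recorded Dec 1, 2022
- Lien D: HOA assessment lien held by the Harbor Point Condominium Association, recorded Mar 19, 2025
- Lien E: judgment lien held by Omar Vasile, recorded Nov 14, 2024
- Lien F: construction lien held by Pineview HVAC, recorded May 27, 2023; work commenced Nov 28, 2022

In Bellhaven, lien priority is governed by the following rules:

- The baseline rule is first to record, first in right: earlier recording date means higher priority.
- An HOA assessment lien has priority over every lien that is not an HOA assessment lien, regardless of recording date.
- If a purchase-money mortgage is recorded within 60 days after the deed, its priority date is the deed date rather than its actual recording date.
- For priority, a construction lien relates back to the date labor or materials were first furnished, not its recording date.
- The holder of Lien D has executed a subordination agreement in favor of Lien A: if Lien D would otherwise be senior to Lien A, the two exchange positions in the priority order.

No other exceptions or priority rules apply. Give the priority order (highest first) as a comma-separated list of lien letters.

A, C, F, D, E, B

Effective dates: C's effective date is the deed date, Nov 8, 2022; F's effective date is Nov 28, 2022, when work began.
As an HOA assessment lien, D is senior to every other lien.
Remaining liens by effective date: C (Nov 8, 2022), F (Nov 28, 2022), A (May 9, 2024), E (Nov 14, 2024), B (Apr 4, 2025).
D would otherwise be senior to A, so under the subordination agreement D and A exchange positions.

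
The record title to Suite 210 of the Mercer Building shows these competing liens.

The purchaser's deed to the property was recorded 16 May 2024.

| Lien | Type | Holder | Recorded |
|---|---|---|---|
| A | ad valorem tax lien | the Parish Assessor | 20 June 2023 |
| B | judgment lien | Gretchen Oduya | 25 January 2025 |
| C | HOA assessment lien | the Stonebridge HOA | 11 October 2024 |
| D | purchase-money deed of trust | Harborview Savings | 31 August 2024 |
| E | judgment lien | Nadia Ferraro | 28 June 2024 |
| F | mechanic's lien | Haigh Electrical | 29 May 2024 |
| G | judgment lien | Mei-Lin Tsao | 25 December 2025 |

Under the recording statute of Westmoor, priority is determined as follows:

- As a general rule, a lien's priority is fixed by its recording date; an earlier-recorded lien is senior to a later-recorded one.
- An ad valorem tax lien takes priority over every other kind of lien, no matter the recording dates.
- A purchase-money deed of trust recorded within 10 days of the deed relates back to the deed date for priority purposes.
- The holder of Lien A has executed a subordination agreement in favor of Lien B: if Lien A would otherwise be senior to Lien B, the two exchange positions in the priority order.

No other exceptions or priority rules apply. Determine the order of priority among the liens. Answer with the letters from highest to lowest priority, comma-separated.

B, F, E, D, C, A, G

Effective dates: D was recorded 107 days after the deed — beyond 10 days — so no relation-back applies.
A, as an ad valorem tax lien, has superpriority and ranks first.
Ordering the rest by effective date: F (29 May 2024), E (28 June 2024), D (31 August 2024), C (11 October 2024), B (25 January 2025), G (25 December 2025).
A is senior to B before the subordination, so the two trade places.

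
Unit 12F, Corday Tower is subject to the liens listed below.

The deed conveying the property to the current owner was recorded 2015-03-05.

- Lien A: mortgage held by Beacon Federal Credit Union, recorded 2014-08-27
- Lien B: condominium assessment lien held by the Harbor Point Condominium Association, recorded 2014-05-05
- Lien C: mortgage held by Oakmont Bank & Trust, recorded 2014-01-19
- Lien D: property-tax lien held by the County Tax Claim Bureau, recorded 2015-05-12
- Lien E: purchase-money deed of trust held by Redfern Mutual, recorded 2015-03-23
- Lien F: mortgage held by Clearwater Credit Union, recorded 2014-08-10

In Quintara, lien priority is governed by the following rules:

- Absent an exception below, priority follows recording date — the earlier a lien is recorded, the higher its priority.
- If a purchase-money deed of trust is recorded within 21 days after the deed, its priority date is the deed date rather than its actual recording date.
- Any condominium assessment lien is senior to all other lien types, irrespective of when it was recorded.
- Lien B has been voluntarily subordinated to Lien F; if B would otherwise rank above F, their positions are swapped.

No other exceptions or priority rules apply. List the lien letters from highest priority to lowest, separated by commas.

F, C, B, A, E, D

Effective dates after the stated exceptions: E's effective date is the deed date, 2015-03-05.
B, as a condominium assessment lien, has superpriority and ranks first.
The other liens, earliest effective date first: C (2014-01-19), F (2014-08-10), A (2014-08-27), E (2015-03-05), D (2015-05-12).
B is senior to F before the subordination, so the two trade places.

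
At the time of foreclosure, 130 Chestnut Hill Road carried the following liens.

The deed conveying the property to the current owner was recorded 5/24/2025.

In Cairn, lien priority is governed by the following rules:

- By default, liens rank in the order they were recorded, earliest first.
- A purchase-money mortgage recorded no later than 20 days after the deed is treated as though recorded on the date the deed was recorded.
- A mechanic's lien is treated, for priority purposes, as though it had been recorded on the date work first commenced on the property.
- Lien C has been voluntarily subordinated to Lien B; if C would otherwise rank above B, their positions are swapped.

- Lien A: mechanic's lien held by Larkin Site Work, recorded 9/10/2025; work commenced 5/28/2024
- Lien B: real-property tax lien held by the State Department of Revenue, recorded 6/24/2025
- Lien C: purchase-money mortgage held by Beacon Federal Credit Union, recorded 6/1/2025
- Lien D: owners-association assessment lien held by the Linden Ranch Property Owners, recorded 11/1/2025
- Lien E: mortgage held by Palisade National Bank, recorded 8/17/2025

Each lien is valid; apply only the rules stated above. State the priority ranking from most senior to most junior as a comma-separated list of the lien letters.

Adjusting effective dates: A's effective date is 5/28/2024, when work began; C was recorded within the 20-day window, so its effective date is the deed date 5/24/2025.
Sorted by effective date: A (5/28/2024), C (5/24/2025), B (6/24/2025), E (8/17/2025), D (11/1/2025).
C is senior to B before the subordination, so the two trade places.

A, B, C, E, D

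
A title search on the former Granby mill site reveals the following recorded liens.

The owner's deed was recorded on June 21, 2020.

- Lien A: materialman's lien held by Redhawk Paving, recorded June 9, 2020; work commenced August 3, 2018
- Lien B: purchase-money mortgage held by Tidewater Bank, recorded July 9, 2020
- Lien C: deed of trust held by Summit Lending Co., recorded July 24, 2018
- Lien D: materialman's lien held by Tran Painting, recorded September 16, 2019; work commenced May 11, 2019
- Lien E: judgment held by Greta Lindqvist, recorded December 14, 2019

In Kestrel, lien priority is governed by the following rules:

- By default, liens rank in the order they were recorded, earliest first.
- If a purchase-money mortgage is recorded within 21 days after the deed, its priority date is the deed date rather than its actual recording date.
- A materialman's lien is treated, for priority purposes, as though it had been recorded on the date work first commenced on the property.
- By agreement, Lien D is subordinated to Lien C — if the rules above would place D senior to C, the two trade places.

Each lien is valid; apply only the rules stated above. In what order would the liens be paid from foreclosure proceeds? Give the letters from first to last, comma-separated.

C, A, D, E, B

Effective dates: A relates back to August 3, 2018 (work commenced); B relates back to the deed date June 21, 2020; D's effective date is May 11, 2019, when work began.
Sorted by effective date: C (July 24, 2018), A (August 3, 2018), D (May 11, 2019), E (December 14, 2019), B (June 21, 2020).
D is already junior to C, so the subordination agreement changes nothing.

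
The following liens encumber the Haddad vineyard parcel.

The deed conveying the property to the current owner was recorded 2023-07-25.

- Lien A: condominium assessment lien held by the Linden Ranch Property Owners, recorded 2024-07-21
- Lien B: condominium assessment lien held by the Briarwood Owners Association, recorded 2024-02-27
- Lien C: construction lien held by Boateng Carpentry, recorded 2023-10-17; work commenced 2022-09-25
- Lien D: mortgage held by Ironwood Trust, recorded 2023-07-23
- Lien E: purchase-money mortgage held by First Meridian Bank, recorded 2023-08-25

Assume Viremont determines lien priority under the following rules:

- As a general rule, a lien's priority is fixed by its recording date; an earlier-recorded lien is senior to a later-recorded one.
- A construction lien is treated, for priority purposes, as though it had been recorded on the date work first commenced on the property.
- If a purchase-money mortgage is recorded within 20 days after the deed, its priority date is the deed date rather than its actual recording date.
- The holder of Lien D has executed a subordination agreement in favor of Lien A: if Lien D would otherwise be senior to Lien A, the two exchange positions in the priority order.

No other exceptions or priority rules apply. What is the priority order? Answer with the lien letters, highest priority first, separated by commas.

Effective dates after the stated exceptions: C relates back to 2022-09-25 (work commenced); E was recorded 31 days after the deed, outside the 20-day window, so it keeps its recording date.
By effective date, earliest first: C (2022-09-25), D (2023-07-23), E (2023-08-25), B (2024-02-27), A (2024-07-21).
The subordination applies — D was senior to A — so D and A swap.

C, A, E, B, D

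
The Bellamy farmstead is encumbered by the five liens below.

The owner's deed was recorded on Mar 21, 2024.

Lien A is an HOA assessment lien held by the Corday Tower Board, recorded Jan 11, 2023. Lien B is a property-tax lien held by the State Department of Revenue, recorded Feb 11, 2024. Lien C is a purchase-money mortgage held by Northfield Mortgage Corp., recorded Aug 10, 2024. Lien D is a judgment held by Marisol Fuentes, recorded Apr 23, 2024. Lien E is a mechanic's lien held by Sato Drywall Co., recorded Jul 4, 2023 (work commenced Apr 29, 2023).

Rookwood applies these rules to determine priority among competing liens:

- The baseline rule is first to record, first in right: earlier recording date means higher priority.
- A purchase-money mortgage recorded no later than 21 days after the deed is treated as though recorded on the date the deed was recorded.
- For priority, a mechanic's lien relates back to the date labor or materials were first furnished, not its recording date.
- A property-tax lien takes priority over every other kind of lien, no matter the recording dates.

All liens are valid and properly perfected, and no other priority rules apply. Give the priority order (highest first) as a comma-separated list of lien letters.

B, A, E, D, C

Effective dates after the stated exceptions: C was recorded 142 days after the deed — beyond 21 days — so no relation-back applies; E's effective date is Apr 29, 2023, when work began.
B is a property-tax lien, so it outranks all other liens regardless of date.
Remaining liens by effective date: A (Jan 11, 2023), E (Apr 29, 2023), D (Apr 23, 2024), C (Aug 10, 2024).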